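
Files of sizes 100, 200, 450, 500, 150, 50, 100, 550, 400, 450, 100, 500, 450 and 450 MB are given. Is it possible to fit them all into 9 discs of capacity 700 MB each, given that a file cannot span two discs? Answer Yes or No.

A valid assignment using 8 discs:
  disc 1: 550 + 150 = 700
  disc 2: 500 + 200 = 700
  disc 3: 500 + 100 + 100 = 700
  disc 4: 450 + 100 + 50 = 600
  disc 5: 450 = 450
  disc 6: 450 = 450
  disc 7: 450 = 450
  disc 8: 400 = 400
That uses only 8 ≤ 9, so 9 discs are enough.

Yes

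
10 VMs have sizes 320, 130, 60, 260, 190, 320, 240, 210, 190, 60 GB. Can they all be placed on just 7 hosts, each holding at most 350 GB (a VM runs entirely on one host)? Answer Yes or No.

Yes

A valid assignment using 7 hosts:
  host 1: 320 = 320
  host 2: 320 = 320
  host 3: 260 + 60 = 320
  host 4: 240 + 60 = 300
  host 5: 210 + 130 = 340
  host 6: 190 = 190
  host 7: 190 = 190
Every load is within 350 GB, so 7 hosts suffice.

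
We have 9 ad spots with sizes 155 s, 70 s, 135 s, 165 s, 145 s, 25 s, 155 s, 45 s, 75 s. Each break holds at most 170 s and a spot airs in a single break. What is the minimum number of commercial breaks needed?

7

Total = 165 + 155 + 155 + 145 + 135 + 75 + 70 + 45 + 25 = 970 s.
Lower bound: ⌈970/170⌉ = 6 commercial breaks.
A packing using 7 commercial breaks:
  break 1: 165 = 165
  break 2: 155 = 155
  break 3: 155 = 155
  break 4: 145 + 25 = 170
  break 5: 135 = 135
  break 6: 75 + 70 = 145
  break 7: 45 = 45
No arrangement into 6 commercial breaks stays within capacity, so 7 is optimal.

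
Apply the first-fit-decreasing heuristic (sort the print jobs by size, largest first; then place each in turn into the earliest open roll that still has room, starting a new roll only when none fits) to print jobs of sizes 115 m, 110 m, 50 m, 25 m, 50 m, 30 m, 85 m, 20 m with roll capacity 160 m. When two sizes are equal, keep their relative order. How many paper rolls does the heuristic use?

4

Sorted descending: 115, 110, 85, 50, 50, 30, 25, 20.
  115 → roll 1 (new)  [load 115/160]
  110 → roll 2 (new)  [load 110/160]
  85 → roll 3 (new)  [load 85/160]
  50 → roll 2  [load 160/160]
  50 → roll 3  [load 135/160]
  30 → roll 1  [load 145/160]
  25 → roll 3  [load 160/160]
  20 → roll 4 (new)  [load 20/160]
4 paper rolls opened.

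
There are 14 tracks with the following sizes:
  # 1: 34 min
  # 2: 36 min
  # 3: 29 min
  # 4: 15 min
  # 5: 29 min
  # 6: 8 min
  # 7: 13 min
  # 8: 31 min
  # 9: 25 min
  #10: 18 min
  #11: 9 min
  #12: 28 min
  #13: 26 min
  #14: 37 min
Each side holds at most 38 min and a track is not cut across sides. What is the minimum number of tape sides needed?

10

Total = 37 + 36 + 34 + 31 + 29 + 29 + 28 + 26 + 25 + 18 + 15 + 13 + 9 + 8 = 338 min.
Lower bound: ⌈338/38⌉ = 9 tape sides.
A packing using 10 tape sides:
  side 1: 37 = 37
  side 2: 36 = 36
  side 3: 34 = 34
  side 4: 31 = 31
  side 5: 29 + 9 = 38
  side 6: 29 + 8 = 37
  side 7: 28 = 28
  side 8: 26 = 26
  side 9: 25 + 13 = 38
  side 10: 18 + 15 = 33
No arrangement into 9 tape sides stays within capacity, so 10 is optimal.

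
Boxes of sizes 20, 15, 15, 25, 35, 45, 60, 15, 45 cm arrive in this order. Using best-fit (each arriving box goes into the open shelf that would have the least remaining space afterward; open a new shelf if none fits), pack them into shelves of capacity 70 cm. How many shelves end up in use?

  20 → shelf 1 (new)  [load 20/70]
  15 → shelf 1  [load 35/70]
  15 → shelf 1  [load 50/70]
  25 → shelf 2 (new)  [load 25/70]
  35 → shelf 2  [load 60/70]
  45 → shelf 3 (new)  [load 45/70]
  60 → shelf 4 (new)  [load 60/70]
  15 → shelf 1  [load 65/70]
  45 → shelf 5 (new)  [load 45/70]
5 shelves opened.

5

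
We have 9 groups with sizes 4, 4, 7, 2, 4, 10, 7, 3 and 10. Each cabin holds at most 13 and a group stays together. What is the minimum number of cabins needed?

Total = 10 + 10 + 7 + 7 + 4 + 4 + 4 + 3 + 2 = 51.
Lower bound: ⌈51/13⌉ = 4 cabins.
A packing using 5 cabins:
  cabin 1: 10 + 3 = 13
  cabin 2: 10 + 2 = 12
  cabin 3: 7 + 4 = 11
  cabin 4: 7 + 4 = 11
  cabin 5: 4 = 4
No arrangement into 4 cabins stays within capacity, so 5 is optimal.

5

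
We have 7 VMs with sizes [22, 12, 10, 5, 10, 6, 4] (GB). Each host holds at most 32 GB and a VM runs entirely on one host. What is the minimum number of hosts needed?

Total = 22 + 12 + 10 + 10 + 6 + 5 + 4 = 69 GB.
Lower bound: ⌈69/32⌉ = 3 hosts.
A packing using 3 hosts:
  host 1: 22 + 10 = 32
  host 2: 12 + 10 + 6 + 4 = 32
  host 3: 5 = 5
This matches the lower bound, so 3 is optimal.

3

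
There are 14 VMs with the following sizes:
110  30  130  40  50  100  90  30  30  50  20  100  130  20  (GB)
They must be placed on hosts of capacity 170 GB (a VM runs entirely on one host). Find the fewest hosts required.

6

Total = 130 + 130 + 110 + 100 + 100 + 90 + 50 + 50 + 40 + 30 + 30 + 30 + 20 + 20 = 930 GB.
Lower bound: ⌈930/170⌉ = 6 hosts.
A packing using 6 hosts:
  host 1: 130 + 40 = 170
  host 2: 130 + 30 = 160
  host 3: 110 + 50 = 160
  host 4: 100 + 50 + 20 = 170
  host 5: 100 + 30 + 30 = 160
  host 6: 90 + 20 = 110
This matches the lower bound, so 6 is optimal.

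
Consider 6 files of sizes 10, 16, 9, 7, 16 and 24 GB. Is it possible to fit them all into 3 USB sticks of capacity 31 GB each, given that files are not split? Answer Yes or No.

A valid assignment using 3 USB sticks:
  USB stick 1: 24 + 7 = 31
  USB stick 2: 16 + 10 = 26
  USB stick 3: 16 + 9 = 25
Every load is within 31 GB, so 3 USB sticks suffice.

Yes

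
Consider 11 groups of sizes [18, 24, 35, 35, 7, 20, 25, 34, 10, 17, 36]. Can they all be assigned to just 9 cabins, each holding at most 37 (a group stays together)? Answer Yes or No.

A valid assignment using 8 cabins:
  cabin 1: 36 = 36
  cabin 2: 35 = 35
  cabin 3: 35 = 35
  cabin 4: 34 = 34
  cabin 5: 25 + 10 = 35
  cabin 6: 24 + 7 = 31
  cabin 7: 20 + 17 = 37
  cabin 8: 18 = 18
That uses only 8 ≤ 9, so 9 cabins are enough.

Yes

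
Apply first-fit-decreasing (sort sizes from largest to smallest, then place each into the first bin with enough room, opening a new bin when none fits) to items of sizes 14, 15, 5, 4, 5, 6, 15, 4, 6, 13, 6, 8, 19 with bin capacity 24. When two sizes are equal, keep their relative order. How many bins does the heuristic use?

Sorted descending: 19, 15, 15, 14, 13, 8, 6, 6, 6, 5, 5, 4, 4.
  19 → bin 1 (new)  [load 19/24]
  15 → bin 2 (new)  [load 15/24]
  15 → bin 3 (new)  [load 15/24]
  14 → bin 4 (new)  [load 14/24]
  13 → bin 5 (new)  [load 13/24]
  8 → bin 2  [load 23/24]
  6 → bin 3  [load 21/24]
  6 → bin 4  [load 20/24]
  6 → bin 5  [load 19/24]
  5 → bin 1  [load 24/24]
  5 → bin 5  [load 24/24]
  4 → bin 4  [load 24/24]
  4 → bin 6 (new)  [load 4/24]
6 bins opened.

6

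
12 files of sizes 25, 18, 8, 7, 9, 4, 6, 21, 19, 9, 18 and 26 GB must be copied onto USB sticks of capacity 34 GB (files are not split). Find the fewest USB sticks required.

Total = 26 + 25 + 21 + 19 + 18 + 18 + 9 + 9 + 8 + 7 + 6 + 4 = 170 GB.
Lower bound: ⌈170/34⌉ = 5 USB sticks.
Also, 6 files each exceed 17 GB, and no two of those can share a USB stick, so at least 6 USB sticks are needed.
A packing using 6 USB sticks:
  USB stick 1: 26 + 8 = 34
  USB stick 2: 25 + 9 = 34
  USB stick 3: 21 + 9 + 4 = 34
  USB stick 4: 19 + 7 + 6 = 32
  USB stick 5: 18 = 18
  USB stick 6: 18 = 18
This matches the lower bound, so 6 is optimal.

6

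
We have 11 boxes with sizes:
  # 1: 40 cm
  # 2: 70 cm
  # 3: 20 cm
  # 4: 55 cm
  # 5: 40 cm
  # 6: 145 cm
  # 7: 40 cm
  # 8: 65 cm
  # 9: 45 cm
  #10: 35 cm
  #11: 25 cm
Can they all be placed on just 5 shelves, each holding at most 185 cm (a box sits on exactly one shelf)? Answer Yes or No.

Yes

A valid assignment using 4 shelves:
  shelf 1: 145 + 40 = 185
  shelf 2: 70 + 65 + 45 = 180
  shelf 3: 55 + 40 + 40 + 35 = 170
  shelf 4: 25 + 20 = 45
That uses only 4 ≤ 5, so 5 shelves are enough.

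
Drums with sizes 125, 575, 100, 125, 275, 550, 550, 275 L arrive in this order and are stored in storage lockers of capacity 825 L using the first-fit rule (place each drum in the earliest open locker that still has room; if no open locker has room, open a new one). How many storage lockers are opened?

4

  125 → locker 1 (new)  [load 125/825]
  575 → locker 1  [load 700/825]
  100 → locker 1  [load 800/825]
  125 → locker 2 (new)  [load 125/825]
  275 → locker 2  [load 400/825]
  550 → locker 3 (new)  [load 550/825]
  550 → locker 4 (new)  [load 550/825]
  275 → locker 2  [load 675/825]
4 storage lockers opened.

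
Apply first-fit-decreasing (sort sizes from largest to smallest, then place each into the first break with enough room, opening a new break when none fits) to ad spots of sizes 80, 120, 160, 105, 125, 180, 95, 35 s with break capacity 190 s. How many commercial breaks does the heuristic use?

6

Sorted descending: 180, 160, 125, 120, 105, 95, 80, 35.
  180 → break 1 (new)  [load 180/190]
  160 → break 2 (new)  [load 160/190]
  125 → break 3 (new)  [load 125/190]
  120 → break 4 (new)  [load 120/190]
  105 → break 5 (new)  [load 105/190]
  95 → break 6 (new)  [load 95/190]
  80 → break 5  [load 185/190]
  35 → break 3  [load 160/190]
6 commercial breaks opened.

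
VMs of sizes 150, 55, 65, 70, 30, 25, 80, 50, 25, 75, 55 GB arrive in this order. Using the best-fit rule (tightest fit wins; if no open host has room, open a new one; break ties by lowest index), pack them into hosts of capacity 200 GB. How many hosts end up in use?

  150 → host 1 (new)  [load 150/200]
  55 → host 2 (new)  [load 55/200]
  65 → host 2  [load 120/200]
  70 → host 2  [load 190/200]
  30 → host 1  [load 180/200]
  25 → host 3 (new)  [load 25/200]
  80 → host 3  [load 105/200]
  50 → host 3  [load 155/200]
  25 → host 3  [load 180/200]
  75 → host 4 (new)  [load 75/200]
  55 → host 4  [load 130/200]
4 hosts opened.

4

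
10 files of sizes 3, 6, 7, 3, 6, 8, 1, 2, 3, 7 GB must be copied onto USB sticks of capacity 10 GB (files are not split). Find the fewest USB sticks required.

5

Total = 8 + 7 + 7 + 6 + 6 + 3 + 3 + 3 + 2 + 1 = 46 GB.
Lower bound: ⌈46/10⌉ = 5 USB sticks.
A packing using 5 USB sticks:
  USB stick 1: 8 + 2 = 10
  USB stick 2: 7 + 3 = 10
  USB stick 3: 7 + 3 = 10
  USB stick 4: 6 + 3 + 1 = 10
  USB stick 5: 6 = 6
This matches the lower bound, so 5 is optimal.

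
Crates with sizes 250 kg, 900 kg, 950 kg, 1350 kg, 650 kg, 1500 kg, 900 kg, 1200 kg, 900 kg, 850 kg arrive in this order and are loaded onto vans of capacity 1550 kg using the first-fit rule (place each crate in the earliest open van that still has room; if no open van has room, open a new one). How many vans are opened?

8

  250 → van 1 (new)  [load 250/1550]
  900 → van 1  [load 1150/1550]
  950 → van 2 (new)  [load 950/1550]
  1350 → van 3 (new)  [load 1350/1550]
  650 → van 4 (new)  [load 650/1550]
  1500 → van 5 (new)  [load 1500/1550]
  900 → van 4  [load 1550/1550]
  1200 → van 6 (new)  [load 1200/1550]
  900 → van 7 (new)  [load 900/1550]
  850 → van 8 (new)  [load 850/1550]
8 vans opened.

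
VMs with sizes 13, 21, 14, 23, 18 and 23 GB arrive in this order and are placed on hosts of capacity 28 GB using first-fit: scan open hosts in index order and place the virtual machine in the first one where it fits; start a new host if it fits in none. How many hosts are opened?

  13 → host 1 (new)  [load 13/28]
  21 → host 2 (new)  [load 21/28]
  14 → host 1  [load 27/28]
  23 → host 3 (new)  [load 23/28]
  18 → host 4 (new)  [load 18/28]
  23 → host 5 (new)  [load 23/28]
5 hosts opened.

5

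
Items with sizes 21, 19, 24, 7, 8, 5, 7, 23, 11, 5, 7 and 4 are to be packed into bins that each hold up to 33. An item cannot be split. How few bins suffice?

5

Total = 24 + 23 + 21 + 19 + 11 + 8 + 7 + 7 + 7 + 5 + 5 + 4 = 141.
Lower bound: ⌈141/33⌉ = 5 bins.
A packing using 5 bins:
  bin 1: 24 + 8 = 32
  bin 2: 23 + 7 = 30
  bin 3: 21 + 11 = 32
  bin 4: 19 + 7 + 7 = 33
  bin 5: 5 + 5 + 4 = 14
This matches the lower bound, so 5 is optimal.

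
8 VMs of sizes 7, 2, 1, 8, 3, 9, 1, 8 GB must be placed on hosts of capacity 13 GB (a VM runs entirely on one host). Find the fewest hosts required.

4

Total = 9 + 8 + 8 + 7 + 3 + 2 + 1 + 1 = 39 GB.
Lower bound: ⌈39/13⌉ = 3 hosts.
Also, 4 VMs each exceed 13/2 GB, and no two of those can share a host, so at least 4 hosts are needed.
A packing using 4 hosts:
  host 1: 9 + 3 + 1 = 13
  host 2: 8 + 2 + 1 = 11
  host 3: 8 = 8
  host 4: 7 = 7
This matches the lower bound, so 4 is optimal.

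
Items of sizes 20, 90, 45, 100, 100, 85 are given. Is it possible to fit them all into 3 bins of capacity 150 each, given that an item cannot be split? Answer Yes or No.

No

Total = 440; ⌈440/150⌉ = 3.
4 items each exceed half the capacity and cannot share a bin, forcing at least 4 bins.
At least 4 bins are required, but only 3 are allowed.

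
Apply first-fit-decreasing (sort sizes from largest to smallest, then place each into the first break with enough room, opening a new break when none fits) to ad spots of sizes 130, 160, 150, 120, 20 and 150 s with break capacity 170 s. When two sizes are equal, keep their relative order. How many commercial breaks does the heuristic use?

Sorted descending: 160, 150, 150, 130, 120, 20.
  160 → break 1 (new)  [load 160/170]
  150 → break 2 (new)  [load 150/170]
  150 → break 3 (new)  [load 150/170]
  130 → break 4 (new)  [load 130/170]
  120 → break 5 (new)  [load 120/170]
  20 → break 2  [load 170/170]
5 commercial breaks opened.

5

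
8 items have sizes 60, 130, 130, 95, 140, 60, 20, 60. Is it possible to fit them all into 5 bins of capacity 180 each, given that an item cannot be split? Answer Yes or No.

A valid assignment using 5 bins:
  bin 1: 140 + 20 = 160
  bin 2: 130 = 130
  bin 3: 130 = 130
  bin 4: 95 + 60 = 155
  bin 5: 60 + 60 = 120
Every load is within 180, so 5 bins suffice.

Yes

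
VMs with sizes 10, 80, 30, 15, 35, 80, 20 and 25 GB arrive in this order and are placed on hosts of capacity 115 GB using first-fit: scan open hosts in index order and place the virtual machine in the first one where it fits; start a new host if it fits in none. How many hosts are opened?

3

  10 → host 1 (new)  [load 10/115]
  80 → host 1  [load 90/115]
  30 → host 2 (new)  [load 30/115]
  15 → host 1  [load 105/115]
  35 → host 2  [load 65/115]
  80 → host 3 (new)  [load 80/115]
  20 → host 2  [load 85/115]
  25 → host 2  [load 110/115]
3 hosts opened.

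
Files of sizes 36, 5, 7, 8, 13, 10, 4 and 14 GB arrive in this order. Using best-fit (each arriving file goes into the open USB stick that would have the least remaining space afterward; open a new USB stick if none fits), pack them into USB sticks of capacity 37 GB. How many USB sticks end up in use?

3

  36 → USB stick 1 (new)  [load 36/37]
  5 → USB stick 2 (new)  [load 5/37]
  7 → USB stick 2  [load 12/37]
  8 → USB stick 2  [load 20/37]
  13 → USB stick 2  [load 33/37]
  10 → USB stick 3 (new)  [load 10/37]
  4 → USB stick 2  [load 37/37]
  14 → USB stick 3  [load 24/37]
3 USB sticks opened.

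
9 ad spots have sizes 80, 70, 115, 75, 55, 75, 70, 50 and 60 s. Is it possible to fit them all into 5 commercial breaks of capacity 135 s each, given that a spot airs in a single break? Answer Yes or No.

No

Total = 650 s; ⌈650/135⌉ = 5.
6 ad spots each exceed half the capacity and cannot share a break, forcing at least 6 commercial breaks.
At least 6 commercial breaks are required, but only 5 are allowed.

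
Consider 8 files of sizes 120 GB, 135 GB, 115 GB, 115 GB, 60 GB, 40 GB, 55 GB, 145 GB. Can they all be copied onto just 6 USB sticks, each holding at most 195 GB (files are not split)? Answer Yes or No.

A valid assignment using 5 USB sticks:
  USB stick 1: 145 + 40 = 185
  USB stick 2: 135 + 60 = 195
  USB stick 3: 120 + 55 = 175
  USB stick 4: 115 = 115
  USB stick 5: 115 = 115
That uses only 5 ≤ 6, so 6 USB sticks are enough.

Yes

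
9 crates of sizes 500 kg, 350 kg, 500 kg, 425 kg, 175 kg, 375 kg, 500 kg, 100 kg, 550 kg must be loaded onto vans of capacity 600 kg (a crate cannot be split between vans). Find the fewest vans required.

Total = 550 + 500 + 500 + 500 + 425 + 375 + 350 + 175 + 100 = 3475 kg.
Lower bound: ⌈3475/600⌉ = 6 vans.
Also, 7 crates each exceed 300 kg, and no two of those can share a van, so at least 7 vans are needed.
A packing using 7 vans:
  van 1: 550 = 550
  van 2: 500 + 100 = 600
  van 3: 500 = 500
  van 4: 500 = 500
  van 5: 425 + 175 = 600
  van 6: 375 = 375
  van 7: 350 = 350
This matches the lower bound, so 7 is optimal.

7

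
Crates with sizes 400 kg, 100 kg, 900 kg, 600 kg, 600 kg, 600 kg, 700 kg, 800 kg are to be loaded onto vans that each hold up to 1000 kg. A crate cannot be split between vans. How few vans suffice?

6

Total = 900 + 800 + 700 + 600 + 600 + 600 + 400 + 100 = 4700 kg.
Lower bound: ⌈4700/1000⌉ = 5 vans.
Also, 6 crates each exceed 500 kg, and no two of those can share a van, so at least 6 vans are needed.
A packing using 6 vans:
  van 1: 900 + 100 = 1000
  van 2: 800 = 800
  van 3: 700 = 700
  van 4: 600 + 400 = 1000
  van 5: 600 = 600
  van 6: 600 = 600
This matches the lower bound, so 6 is optimal.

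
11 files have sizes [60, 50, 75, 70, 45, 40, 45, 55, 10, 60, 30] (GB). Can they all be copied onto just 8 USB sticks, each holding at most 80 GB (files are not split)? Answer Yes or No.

No

Total = 540 GB; ⌈540/80⌉ = 7.
8 files each exceed half the capacity and cannot share a USB stick, forcing at least 8 USB sticks.
The bound of 8 does not rule out 8, but exhaustive search shows no assignment into 8 USB sticks of capacity 80 GB exists — the minimum is 9.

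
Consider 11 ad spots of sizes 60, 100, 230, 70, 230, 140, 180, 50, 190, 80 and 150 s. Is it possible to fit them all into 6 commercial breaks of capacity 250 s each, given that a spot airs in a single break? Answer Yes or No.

Total = 1480 s; ⌈1480/250⌉ = 6.
The bound of 6 does not rule out 6, but exhaustive search shows no assignment into 6 commercial breaks of capacity 250 s exists — the minimum is 7.

No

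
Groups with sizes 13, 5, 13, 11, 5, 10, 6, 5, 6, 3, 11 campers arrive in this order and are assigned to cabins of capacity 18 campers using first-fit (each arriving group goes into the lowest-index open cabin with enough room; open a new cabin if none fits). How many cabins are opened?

5

  13 → cabin 1 (new)  [load 13/18]
  5 → cabin 1  [load 18/18]
  13 → cabin 2 (new)  [load 13/18]
  11 → cabin 3 (new)  [load 11/18]
  5 → cabin 2  [load 18/18]
  10 → cabin 4 (new)  [load 10/18]
  6 → cabin 3  [load 17/18]
  5 → cabin 4  [load 15/18]
  6 → cabin 5 (new)  [load 6/18]
  3 → cabin 4  [load 18/18]
  11 → cabin 5  [load 17/18]
5 cabins opened.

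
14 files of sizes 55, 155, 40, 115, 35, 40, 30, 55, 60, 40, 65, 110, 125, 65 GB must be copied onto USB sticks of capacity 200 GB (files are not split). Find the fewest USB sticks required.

6

Total = 155 + 125 + 115 + 110 + 65 + 65 + 60 + 55 + 55 + 40 + 40 + 40 + 35 + 30 = 990 GB.
Lower bound: ⌈990/200⌉ = 5 USB sticks.
A packing using 6 USB sticks:
  USB stick 1: 155 + 40 = 195
  USB stick 2: 125 + 65 = 190
  USB stick 3: 115 + 65 = 180
  USB stick 4: 110 + 60 + 30 = 200
  USB stick 5: 55 + 55 + 40 + 40 = 190
  USB stick 6: 35 = 35
No arrangement into 5 USB sticks stays within capacity, so 6 is optimal.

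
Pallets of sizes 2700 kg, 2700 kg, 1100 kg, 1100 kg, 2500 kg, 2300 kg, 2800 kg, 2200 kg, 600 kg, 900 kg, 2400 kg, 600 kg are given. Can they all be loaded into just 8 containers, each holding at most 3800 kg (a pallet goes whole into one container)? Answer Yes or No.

A valid assignment using 7 containers:
  container 1: 2800 + 900 = 3700
  container 2: 2700 + 1100 = 3800
  container 3: 2700 + 1100 = 3800
  container 4: 2500 + 600 + 600 = 3700
  container 5: 2400 = 2400
  container 6: 2300 = 2300
  container 7: 2200 = 2200
That uses only 7 ≤ 8, so 8 containers are enough.

Yes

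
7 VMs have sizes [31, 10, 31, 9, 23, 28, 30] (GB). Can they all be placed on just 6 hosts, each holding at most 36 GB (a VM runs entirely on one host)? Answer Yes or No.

Yes

A valid assignment using 6 hosts:
  host 1: 31 = 31
  host 2: 31 = 31
  host 3: 30 = 30
  host 4: 28 = 28
  host 5: 23 + 10 = 33
  host 6: 9 = 9
Every load is within 36 GB, so 6 hosts suffice.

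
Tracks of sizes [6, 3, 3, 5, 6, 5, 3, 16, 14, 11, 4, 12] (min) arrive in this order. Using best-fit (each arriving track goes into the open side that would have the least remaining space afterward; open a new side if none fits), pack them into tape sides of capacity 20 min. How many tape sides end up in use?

  6 → side 1 (new)  [load 6/20]
  3 → side 1  [load 9/20]
  3 → side 1  [load 12/20]
  5 → side 1  [load 17/20]
  6 → side 2 (new)  [load 6/20]
  5 → side 2  [load 11/20]
  3 → side 1  [load 20/20]
  16 → side 3 (new)  [load 16/20]
  14 → side 4 (new)  [load 14/20]
  11 → side 5 (new)  [load 11/20]
  4 → side 3  [load 20/20]
  12 → side 6 (new)  [load 12/20]
6 tape sides opened.

6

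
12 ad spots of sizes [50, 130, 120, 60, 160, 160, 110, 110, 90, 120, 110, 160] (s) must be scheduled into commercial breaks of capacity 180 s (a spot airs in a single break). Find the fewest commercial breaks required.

Total = 160 + 160 + 160 + 130 + 120 + 120 + 110 + 110 + 110 + 90 + 60 + 50 = 1380 s.
Lower bound: ⌈1380/180⌉ = 8 commercial breaks.
Also, 9 ad spots each exceed 90 s, and no two of those can share a break, so at least 9 commercial breaks are needed.
A packing using 10 commercial breaks:
  break 1: 160 = 160
  break 2: 160 = 160
  break 3: 160 = 160
  break 4: 130 + 50 = 180
  break 5: 120 + 60 = 180
  break 6: 120 = 120
  break 7: 110 = 110
  break 8: 110 = 110
  break 9: 110 = 110
  break 10: 90 = 90
No arrangement into 9 commercial breaks stays within capacity, so 10 is optimal.

10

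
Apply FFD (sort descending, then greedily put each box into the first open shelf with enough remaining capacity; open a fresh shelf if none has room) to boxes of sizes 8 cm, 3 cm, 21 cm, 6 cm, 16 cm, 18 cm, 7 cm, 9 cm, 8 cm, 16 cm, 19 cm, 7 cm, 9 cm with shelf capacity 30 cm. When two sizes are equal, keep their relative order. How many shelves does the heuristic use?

Sorted descending: 21, 19, 18, 16, 16, 9, 9, 8, 8, 7, 7, 6, 3.
  21 → shelf 1 (new)  [load 21/30]
  19 → shelf 2 (new)  [load 19/30]
  18 → shelf 3 (new)  [load 18/30]
  16 → shelf 4 (new)  [load 16/30]
  16 → shelf 5 (new)  [load 16/30]
  9 → shelf 1  [load 30/30]
  9 → shelf 2  [load 28/30]
  8 → shelf 3  [load 26/30]
  8 → shelf 4  [load 24/30]
  7 → shelf 5  [load 23/30]
  7 → shelf 5  [load 30/30]
  6 → shelf 4  [load 30/30]
  3 → shelf 3  [load 29/30]
5 shelves opened.

5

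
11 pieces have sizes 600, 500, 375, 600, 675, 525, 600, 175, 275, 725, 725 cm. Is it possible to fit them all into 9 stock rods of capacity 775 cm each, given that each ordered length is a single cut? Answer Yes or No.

Yes

A valid assignment using 9 stock rods:
  stock rod 1: 725 = 725
  stock rod 2: 725 = 725
  stock rod 3: 675 = 675
  stock rod 4: 600 + 175 = 775
  stock rod 5: 600 = 600
  stock rod 6: 600 = 600
  stock rod 7: 525 = 525
  stock rod 8: 500 + 275 = 775
  stock rod 9: 375 = 375
Every load is within 775 cm, so 9 stock rods suffice.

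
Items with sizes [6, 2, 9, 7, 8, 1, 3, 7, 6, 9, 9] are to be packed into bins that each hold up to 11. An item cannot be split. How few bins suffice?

8

Total = 9 + 9 + 9 + 8 + 7 + 7 + 6 + 6 + 3 + 2 + 1 = 67.
Lower bound: ⌈67/11⌉ = 7 bins.
Also, 8 items each exceed 11/2, and no two of those can share a bin, so at least 8 bins are needed.
A packing using 8 bins:
  bin 1: 9 + 2 = 11
  bin 2: 9 + 1 = 10
  bin 3: 9 = 9
  bin 4: 8 + 3 = 11
  bin 5: 7 = 7
  bin 6: 7 = 7
  bin 7: 6 = 6
  bin 8: 6 = 6
This matches the lower bound, so 8 is optimal.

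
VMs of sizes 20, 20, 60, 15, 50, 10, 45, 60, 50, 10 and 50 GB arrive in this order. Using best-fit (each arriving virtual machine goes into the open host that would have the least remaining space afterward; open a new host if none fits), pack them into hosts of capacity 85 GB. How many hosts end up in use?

  20 → host 1 (new)  [load 20/85]
  20 → host 1  [load 40/85]
  60 → host 2 (new)  [load 60/85]
  15 → host 2  [load 75/85]
  50 → host 3 (new)  [load 50/85]
  10 → host 2  [load 85/85]
  45 → host 1  [load 85/85]
  60 → host 4 (new)  [load 60/85]
  50 → host 5 (new)  [load 50/85]
  10 → host 4  [load 70/85]
  50 → host 6 (new)  [load 50/85]
6 hosts opened.

6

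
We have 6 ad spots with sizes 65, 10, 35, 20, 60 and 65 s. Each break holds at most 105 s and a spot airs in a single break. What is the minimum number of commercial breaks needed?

3

Total = 65 + 65 + 60 + 35 + 20 + 10 = 255 s.
Lower bound: ⌈255/105⌉ = 3 commercial breaks.
A packing using 3 commercial breaks:
  break 1: 65 + 35 = 100
  break 2: 65 + 20 + 10 = 95
  break 3: 60 = 60
This matches the lower bound, so 3 is optimal.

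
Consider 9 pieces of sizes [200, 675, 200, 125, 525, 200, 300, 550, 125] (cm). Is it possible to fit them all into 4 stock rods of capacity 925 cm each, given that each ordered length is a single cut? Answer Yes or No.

A valid assignment using 4 stock rods:
  stock rod 1: 675 + 200 = 875
  stock rod 2: 550 + 300 = 850
  stock rod 3: 525 + 200 + 200 = 925
  stock rod 4: 125 + 125 = 250
Every load is within 925 cm, so 4 stock rods suffice.

Yes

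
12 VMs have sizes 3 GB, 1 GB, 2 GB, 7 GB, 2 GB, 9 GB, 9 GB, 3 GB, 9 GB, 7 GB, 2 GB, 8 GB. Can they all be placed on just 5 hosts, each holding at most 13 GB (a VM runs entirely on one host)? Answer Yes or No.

No

Total = 62 GB; ⌈62/13⌉ = 5.
6 VMs each exceed half the capacity and cannot share a host, forcing at least 6 hosts.
At least 6 hosts are required, but only 5 are allowed.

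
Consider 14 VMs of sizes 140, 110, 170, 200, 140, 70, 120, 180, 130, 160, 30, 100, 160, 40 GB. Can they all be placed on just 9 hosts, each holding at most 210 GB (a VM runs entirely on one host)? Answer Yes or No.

Total = 1750 GB; ⌈1750/210⌉ = 9.
10 VMs each exceed half the capacity and cannot share a host, forcing at least 10 hosts.
At least 10 hosts are required, but only 9 are allowed.

No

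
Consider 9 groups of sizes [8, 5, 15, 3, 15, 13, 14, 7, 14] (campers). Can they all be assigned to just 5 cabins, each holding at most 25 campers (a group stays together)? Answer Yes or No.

A valid assignment using 5 cabins:
  cabin 1: 15 + 8 = 23
  cabin 2: 15 + 7 + 3 = 25
  cabin 3: 14 + 5 = 19
  cabin 4: 14 = 14
  cabin 5: 13 = 13
Every load is within 25 campers, so 5 cabins suffice.

Yes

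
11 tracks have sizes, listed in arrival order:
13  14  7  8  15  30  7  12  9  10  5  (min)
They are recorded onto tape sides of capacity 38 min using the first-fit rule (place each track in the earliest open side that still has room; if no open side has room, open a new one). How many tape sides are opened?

4

  13 → side 1 (new)  [load 13/38]
  14 → side 1  [load 27/38]
  7 → side 1  [load 34/38]
  8 → side 2 (new)  [load 8/38]
  15 → side 2  [load 23/38]
  30 → side 3 (new)  [load 30/38]
  7 → side 2  [load 30/38]
  12 → side 4 (new)  [load 12/38]
  9 → side 4  [load 21/38]
  10 → side 4  [load 31/38]
  5 → side 2  [load 35/38]
4 tape sides opened.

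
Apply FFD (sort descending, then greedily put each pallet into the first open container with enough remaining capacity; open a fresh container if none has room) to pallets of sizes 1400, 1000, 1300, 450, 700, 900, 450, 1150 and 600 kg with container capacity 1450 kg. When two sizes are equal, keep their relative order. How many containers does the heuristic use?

6

Sorted descending: 1400, 1300, 1150, 1000, 900, 700, 600, 450, 450.
  1400 → container 1 (new)  [load 1400/1450]
  1300 → container 2 (new)  [load 1300/1450]
  1150 → container 3 (new)  [load 1150/1450]
  1000 → container 4 (new)  [load 1000/1450]
  900 → container 5 (new)  [load 900/1450]
  700 → container 6 (new)  [load 700/1450]
  600 → container 6  [load 1300/1450]
  450 → container 4  [load 1450/1450]
  450 → container 5  [load 1350/1450]
6 containers opened.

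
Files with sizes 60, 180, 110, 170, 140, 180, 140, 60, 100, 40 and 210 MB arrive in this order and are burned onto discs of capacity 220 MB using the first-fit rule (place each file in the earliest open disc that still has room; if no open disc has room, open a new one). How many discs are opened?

8

  60 → disc 1 (new)  [load 60/220]
  180 → disc 2 (new)  [load 180/220]
  110 → disc 1  [load 170/220]
  170 → disc 3 (new)  [load 170/220]
  140 → disc 4 (new)  [load 140/220]
  180 → disc 5 (new)  [load 180/220]
  140 → disc 6 (new)  [load 140/220]
  60 → disc 4  [load 200/220]
  100 → disc 7 (new)  [load 100/220]
  40 → disc 1  [load 210/220]
  210 → disc 8 (new)  [load 210/220]
8 discs opened.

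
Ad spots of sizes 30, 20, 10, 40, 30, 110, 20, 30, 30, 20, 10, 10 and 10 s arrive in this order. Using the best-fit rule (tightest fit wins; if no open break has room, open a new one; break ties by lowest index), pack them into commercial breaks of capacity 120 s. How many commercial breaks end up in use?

4

  30 → break 1 (new)  [load 30/120]
  20 → break 1  [load 50/120]
  10 → break 1  [load 60/120]
  40 → break 1  [load 100/120]
  30 → break 2 (new)  [load 30/120]
  110 → break 3 (new)  [load 110/120]
  20 → break 1  [load 120/120]
  30 → break 2  [load 60/120]
  30 → break 2  [load 90/120]
  20 → break 2  [load 110/120]
  10 → break 2  [load 120/120]
  10 → break 3  [load 120/120]
  10 → break 4 (new)  [load 10/120]
4 commercial breaks opened.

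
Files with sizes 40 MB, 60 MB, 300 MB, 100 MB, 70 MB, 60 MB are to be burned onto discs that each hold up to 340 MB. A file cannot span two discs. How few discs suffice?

Total = 300 + 100 + 70 + 60 + 60 + 40 = 630 MB.
Lower bound: ⌈630/340⌉ = 2 discs.
A packing using 2 discs:
  disc 1: 300 + 40 = 340
  disc 2: 100 + 70 + 60 + 60 = 290
This matches the lower bound, so 2 is optimal.

2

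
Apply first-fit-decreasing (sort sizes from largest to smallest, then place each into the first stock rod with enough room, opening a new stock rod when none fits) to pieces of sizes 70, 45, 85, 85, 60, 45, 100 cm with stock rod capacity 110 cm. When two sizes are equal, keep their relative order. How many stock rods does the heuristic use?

6

Sorted descending: 100, 85, 85, 70, 60, 45, 45.
  100 → stock rod 1 (new)  [load 100/110]
  85 → stock rod 2 (new)  [load 85/110]
  85 → stock rod 3 (new)  [load 85/110]
  70 → stock rod 4 (new)  [load 70/110]
  60 → stock rod 5 (new)  [load 60/110]
  45 → stock rod 5  [load 105/110]
  45 → stock rod 6 (new)  [load 45/110]
6 stock rods opened.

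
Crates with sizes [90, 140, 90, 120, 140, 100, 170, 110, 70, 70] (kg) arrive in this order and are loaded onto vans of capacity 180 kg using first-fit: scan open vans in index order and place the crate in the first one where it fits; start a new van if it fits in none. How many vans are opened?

7

  90 → van 1 (new)  [load 90/180]
  140 → van 2 (new)  [load 140/180]
  90 → van 1  [load 180/180]
  120 → van 3 (new)  [load 120/180]
  140 → van 4 (new)  [load 140/180]
  100 → van 5 (new)  [load 100/180]
  170 → van 6 (new)  [load 170/180]
  110 → van 7 (new)  [load 110/180]
  70 → van 5  [load 170/180]
  70 → van 7  [load 180/180]
7 vans opened.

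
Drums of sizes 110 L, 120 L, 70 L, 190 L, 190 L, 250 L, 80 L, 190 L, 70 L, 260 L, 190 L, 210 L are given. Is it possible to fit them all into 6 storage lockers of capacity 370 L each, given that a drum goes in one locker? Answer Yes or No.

Total = 1930 L; ⌈1930/370⌉ = 6.
7 drums each exceed half the capacity and cannot share a locker, forcing at least 7 storage lockers.
At least 7 storage lockers are required, but only 6 are allowed.

No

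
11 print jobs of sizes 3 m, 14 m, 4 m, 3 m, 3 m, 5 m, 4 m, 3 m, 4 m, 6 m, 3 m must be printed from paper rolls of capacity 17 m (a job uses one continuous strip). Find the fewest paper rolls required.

Total = 14 + 6 + 5 + 4 + 4 + 4 + 3 + 3 + 3 + 3 + 3 = 52 m.
Lower bound: ⌈52/17⌉ = 4 paper rolls.
A packing using 4 paper rolls:
  roll 1: 14 + 3 = 17
  roll 2: 6 + 5 + 4 = 15
  roll 3: 4 + 4 + 3 + 3 + 3 = 17
  roll 4: 3 = 3
This matches the lower bound, so 4 is optimal.

4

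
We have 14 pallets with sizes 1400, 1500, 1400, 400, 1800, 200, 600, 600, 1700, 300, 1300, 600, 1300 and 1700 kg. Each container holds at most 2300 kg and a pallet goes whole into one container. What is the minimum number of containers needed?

8

Total = 1800 + 1700 + 1700 + 1500 + 1400 + 1400 + 1300 + 1300 + 600 + 600 + 600 + 400 + 300 + 200 = 14800 kg.
Lower bound: ⌈14800/2300⌉ = 7 containers.
Also, 8 pallets each exceed 1150 kg, and no two of those can share a container, so at least 8 containers are needed.
A packing using 8 containers:
  container 1: 1800 + 400 = 2200
  container 2: 1700 + 600 = 2300
  container 3: 1700 + 600 = 2300
  container 4: 1500 + 600 + 200 = 2300
  container 5: 1400 + 300 = 1700
  container 6: 1400 = 1400
  container 7: 1300 = 1300
  container 8: 1300 = 1300
This matches the lower bound, so 8 is optimal.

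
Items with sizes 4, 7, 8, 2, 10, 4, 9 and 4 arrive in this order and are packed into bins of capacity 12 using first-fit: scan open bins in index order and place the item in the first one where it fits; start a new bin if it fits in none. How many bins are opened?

  4 → bin 1 (new)  [load 4/12]
  7 → bin 1  [load 11/12]
  8 → bin 2 (new)  [load 8/12]
  2 → bin 2  [load 10/12]
  10 → bin 3 (new)  [load 10/12]
  4 → bin 4 (new)  [load 4/12]
  9 → bin 5 (new)  [load 9/12]
  4 → bin 4  [load 8/12]
5 bins opened.

5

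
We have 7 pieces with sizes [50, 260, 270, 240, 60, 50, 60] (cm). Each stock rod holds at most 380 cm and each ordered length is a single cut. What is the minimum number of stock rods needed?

Total = 270 + 260 + 240 + 60 + 60 + 50 + 50 = 990 cm.
Lower bound: ⌈990/380⌉ = 3 stock rods.
A packing using 3 stock rods:
  stock rod 1: 270 + 60 + 50 = 380
  stock rod 2: 260 + 60 + 50 = 370
  stock rod 3: 240 = 240
This matches the lower bound, so 3 is optimal.

3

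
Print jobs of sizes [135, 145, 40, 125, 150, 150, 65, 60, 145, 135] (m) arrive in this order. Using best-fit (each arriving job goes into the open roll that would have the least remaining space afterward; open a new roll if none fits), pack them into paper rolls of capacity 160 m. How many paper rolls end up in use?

  135 → roll 1 (new)  [load 135/160]
  145 → roll 2 (new)  [load 145/160]
  40 → roll 3 (new)  [load 40/160]
  125 → roll 4 (new)  [load 125/160]
  150 → roll 5 (new)  [load 150/160]
  150 → roll 6 (new)  [load 150/160]
  65 → roll 3  [load 105/160]
  60 → roll 7 (new)  [load 60/160]
  145 → roll 8 (new)  [load 145/160]
  135 → roll 9 (new)  [load 135/160]
9 paper rolls opened.

9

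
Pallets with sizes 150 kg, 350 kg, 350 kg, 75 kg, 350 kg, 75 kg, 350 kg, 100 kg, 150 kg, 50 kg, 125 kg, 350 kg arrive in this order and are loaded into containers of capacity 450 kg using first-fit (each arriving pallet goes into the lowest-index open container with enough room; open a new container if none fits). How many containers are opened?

  150 → container 1 (new)  [load 150/450]
  350 → container 2 (new)  [load 350/450]
  350 → container 3 (new)  [load 350/450]
  75 → container 1  [load 225/450]
  350 → container 4 (new)  [load 350/450]
  75 → container 1  [load 300/450]
  350 → container 5 (new)  [load 350/450]
  100 → container 1  [load 400/450]
  150 → container 6 (new)  [load 150/450]
  50 → container 1  [load 450/450]
  125 → container 6  [load 275/450]
  350 → container 7 (new)  [load 350/450]
7 containers opened.

7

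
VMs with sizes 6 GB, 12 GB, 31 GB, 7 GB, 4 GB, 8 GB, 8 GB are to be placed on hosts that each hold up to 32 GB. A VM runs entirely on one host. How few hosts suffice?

Total = 31 + 12 + 8 + 8 + 7 + 6 + 4 = 76 GB.
Lower bound: ⌈76/32⌉ = 3 hosts.
A packing using 3 hosts:
  host 1: 31 = 31
  host 2: 12 + 8 + 8 + 4 = 32
  host 3: 7 + 6 = 13
This matches the lower bound, so 3 is optimal.

3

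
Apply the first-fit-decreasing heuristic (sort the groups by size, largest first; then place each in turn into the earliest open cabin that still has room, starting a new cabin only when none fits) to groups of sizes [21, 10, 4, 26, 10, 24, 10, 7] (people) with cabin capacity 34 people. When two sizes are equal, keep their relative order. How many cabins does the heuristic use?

4

Sorted descending: 26, 24, 21, 10, 10, 10, 7, 4.
  26 → cabin 1 (new)  [load 26/34]
  24 → cabin 2 (new)  [load 24/34]
  21 → cabin 3 (new)  [load 21/34]
  10 → cabin 2  [load 34/34]
  10 → cabin 3  [load 31/34]
  10 → cabin 4 (new)  [load 10/34]
  7 → cabin 1  [load 33/34]
  4 → cabin 4  [load 14/34]
4 cabins opened.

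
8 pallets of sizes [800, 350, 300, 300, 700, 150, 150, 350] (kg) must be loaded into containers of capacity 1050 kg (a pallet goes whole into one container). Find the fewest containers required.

Total = 800 + 700 + 350 + 350 + 300 + 300 + 150 + 150 = 3100 kg.
Lower bound: ⌈3100/1050⌉ = 3 containers.
A packing using 4 containers:
  container 1: 800 + 150 = 950
  container 2: 700 + 350 = 1050
  container 3: 350 + 300 + 300 = 950
  container 4: 150 = 150
No arrangement into 3 containers stays within capacity, so 4 is optimal.

4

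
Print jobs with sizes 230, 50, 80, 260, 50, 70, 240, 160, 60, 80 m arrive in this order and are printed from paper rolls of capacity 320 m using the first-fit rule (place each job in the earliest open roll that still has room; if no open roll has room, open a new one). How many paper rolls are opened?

  230 → roll 1 (new)  [load 230/320]
  50 → roll 1  [load 280/320]
  80 → roll 2 (new)  [load 80/320]
  260 → roll 3 (new)  [load 260/320]
  50 → roll 2  [load 130/320]
  70 → roll 2  [load 200/320]
  240 → roll 4 (new)  [load 240/320]
  160 → roll 5 (new)  [load 160/320]
  60 → roll 2  [load 260/320]
  80 → roll 4  [load 320/320]
5 paper rolls opened.

5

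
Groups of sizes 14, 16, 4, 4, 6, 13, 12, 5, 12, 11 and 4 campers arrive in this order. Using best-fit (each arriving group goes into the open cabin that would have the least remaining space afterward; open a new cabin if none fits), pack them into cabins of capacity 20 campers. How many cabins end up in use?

  14 → cabin 1 (new)  [load 14/20]
  16 → cabin 2 (new)  [load 16/20]
  4 → cabin 2  [load 20/20]
  4 → cabin 1  [load 18/20]
  6 → cabin 3 (new)  [load 6/20]
  13 → cabin 3  [load 19/20]
  12 → cabin 4 (new)  [load 12/20]
  5 → cabin 4  [load 17/20]
  12 → cabin 5 (new)  [load 12/20]
  11 → cabin 6 (new)  [load 11/20]
  4 → cabin 5  [load 16/20]
6 cabins opened.

6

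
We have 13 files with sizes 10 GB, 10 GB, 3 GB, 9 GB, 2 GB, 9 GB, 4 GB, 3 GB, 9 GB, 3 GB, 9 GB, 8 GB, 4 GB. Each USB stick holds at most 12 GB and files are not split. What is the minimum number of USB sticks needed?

Total = 10 + 10 + 9 + 9 + 9 + 9 + 8 + 4 + 4 + 3 + 3 + 3 + 2 = 83 GB.
Lower bound: ⌈83/12⌉ = 7 USB sticks.
A packing using 8 USB sticks:
  USB stick 1: 10 + 2 = 12
  USB stick 2: 10 = 10
  USB stick 3: 9 + 3 = 12
  USB stick 4: 9 + 3 = 12
  USB stick 5: 9 + 3 = 12
  USB stick 6: 9 = 9
  USB stick 7: 8 + 4 = 12
  USB stick 8: 4 = 4
No arrangement into 7 USB sticks stays within capacity, so 8 is optimal.

8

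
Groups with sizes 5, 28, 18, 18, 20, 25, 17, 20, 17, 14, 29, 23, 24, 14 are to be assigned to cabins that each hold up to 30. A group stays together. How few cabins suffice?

12

Total = 29 + 28 + 25 + 24 + 23 + 20 + 20 + 18 + 18 + 17 + 17 + 14 + 14 + 5 = 272.
Lower bound: ⌈272/30⌉ = 10 cabins.
Also, 11 groups each exceed 15, and no two of those can share a cabin, so at least 11 cabins are needed.
A packing using 12 cabins:
  cabin 1: 29 = 29
  cabin 2: 28 = 28
  cabin 3: 25 + 5 = 30
  cabin 4: 24 = 24
  cabin 5: 23 = 23
  cabin 6: 20 = 20
  cabin 7: 20 = 20
  cabin 8: 18 = 18
  cabin 9: 18 = 18
  cabin 10: 17 = 17
  cabin 11: 17 = 17
  cabin 12: 14 + 14 = 28
No arrangement into 11 cabins stays within capacity, so 12 is optimal.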